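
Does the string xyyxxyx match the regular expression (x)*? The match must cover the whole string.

xyyxxyx cannot be split into zero or more pieces each matching x.

no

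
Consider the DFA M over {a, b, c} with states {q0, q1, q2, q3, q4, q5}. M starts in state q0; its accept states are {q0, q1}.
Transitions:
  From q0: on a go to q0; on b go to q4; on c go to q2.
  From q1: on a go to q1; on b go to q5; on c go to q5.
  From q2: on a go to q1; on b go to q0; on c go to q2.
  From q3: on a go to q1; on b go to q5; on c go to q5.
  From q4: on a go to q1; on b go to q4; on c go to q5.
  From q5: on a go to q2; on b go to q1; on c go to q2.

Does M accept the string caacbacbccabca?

accepted

q0 --c--> q2
q2 --a--> q1
q1 --a--> q1
q1 --c--> q5
q5 --b--> q1
q1 --a--> q1
q1 --c--> q5
q5 --b--> q1
q1 --c--> q5
q5 --c--> q2
q2 --a--> q1
q1 --b--> q5
q5 --c--> q2
q2 --a--> q1
End in state q1, which is an accepting state.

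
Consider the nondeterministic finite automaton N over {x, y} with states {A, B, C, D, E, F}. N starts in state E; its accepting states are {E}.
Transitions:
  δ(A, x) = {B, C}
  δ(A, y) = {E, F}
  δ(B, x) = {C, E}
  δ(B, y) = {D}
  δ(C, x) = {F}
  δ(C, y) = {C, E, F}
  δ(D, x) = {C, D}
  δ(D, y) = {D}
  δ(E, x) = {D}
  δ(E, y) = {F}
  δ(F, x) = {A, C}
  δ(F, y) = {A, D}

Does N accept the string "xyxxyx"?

rejected

Start: {E}
read x: {D}
read y: {D}
read x: {C, D}
read x: {C, D, F}
read y: {A, C, D, E, F}
read x: {A, B, C, D, F}
Reachable ∩ accepting = {} — empty.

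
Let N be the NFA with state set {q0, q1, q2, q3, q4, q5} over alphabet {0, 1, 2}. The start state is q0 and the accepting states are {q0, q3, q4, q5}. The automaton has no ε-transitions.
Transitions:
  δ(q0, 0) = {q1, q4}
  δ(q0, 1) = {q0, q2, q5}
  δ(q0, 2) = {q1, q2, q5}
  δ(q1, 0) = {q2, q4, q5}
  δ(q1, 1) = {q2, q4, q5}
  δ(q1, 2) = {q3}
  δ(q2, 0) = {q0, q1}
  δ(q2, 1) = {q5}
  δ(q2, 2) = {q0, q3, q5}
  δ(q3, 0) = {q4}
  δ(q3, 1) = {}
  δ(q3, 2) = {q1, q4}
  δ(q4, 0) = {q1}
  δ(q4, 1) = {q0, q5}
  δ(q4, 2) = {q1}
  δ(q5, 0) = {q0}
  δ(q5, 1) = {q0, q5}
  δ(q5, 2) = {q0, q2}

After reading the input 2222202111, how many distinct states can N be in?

Start: {q0}
read 2: {q1, q2, q5}
read 2: {q0, q2, q3, q5}
read 2: {q0, q1, q2, q3, q4, q5}
read 2: {q0, q1, q2, q3, q4, q5}
read 2: {q0, q1, q2, q3, q4, q5}
read 0: {q0, q1, q2, q4, q5}
read 2: {q0, q1, q2, q3, q5}
read 1: {q0, q2, q4, q5}
read 1: {q0, q2, q5}
read 1: {q0, q2, q5}
Final reachable set {q0, q2, q5} has 3 states.

3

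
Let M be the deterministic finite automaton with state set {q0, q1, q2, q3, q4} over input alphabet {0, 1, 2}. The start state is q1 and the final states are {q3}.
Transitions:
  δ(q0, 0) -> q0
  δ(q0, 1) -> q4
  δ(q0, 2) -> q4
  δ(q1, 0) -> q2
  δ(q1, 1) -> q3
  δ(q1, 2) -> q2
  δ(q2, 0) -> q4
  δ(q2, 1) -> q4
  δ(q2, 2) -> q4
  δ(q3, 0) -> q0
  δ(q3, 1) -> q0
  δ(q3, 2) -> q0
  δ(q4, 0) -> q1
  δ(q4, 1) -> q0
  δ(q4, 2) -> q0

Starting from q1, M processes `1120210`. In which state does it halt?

q1 --1--> q3
q3 --1--> q0
q0 --2--> q4
q4 --0--> q1
q1 --2--> q2
q2 --1--> q4
q4 --0--> q1

q1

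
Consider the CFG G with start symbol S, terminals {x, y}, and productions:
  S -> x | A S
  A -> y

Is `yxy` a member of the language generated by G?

no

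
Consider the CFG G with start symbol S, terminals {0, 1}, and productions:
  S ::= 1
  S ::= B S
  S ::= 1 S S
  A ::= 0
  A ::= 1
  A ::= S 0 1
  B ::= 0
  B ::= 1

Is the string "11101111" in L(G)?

yes

S ⇒ 1SS ⇒ 11SSS ⇒ 111SSSS ⇒ 111BSSSS ⇒ 1110SSSS ⇒ 11101SSS ⇒ 111011SS ⇒ 1110111S ⇒ 11101111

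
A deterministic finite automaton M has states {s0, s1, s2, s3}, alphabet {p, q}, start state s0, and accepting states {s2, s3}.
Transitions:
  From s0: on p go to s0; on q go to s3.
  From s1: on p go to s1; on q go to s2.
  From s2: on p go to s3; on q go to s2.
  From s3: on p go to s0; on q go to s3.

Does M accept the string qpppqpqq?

s0 --q--> s3
s3 --p--> s0
s0 --p--> s0
s0 --p--> s0
s0 --q--> s3
s3 --p--> s0
s0 --q--> s3
s3 --q--> s3
End in state s3, which is an accepting state.

accepted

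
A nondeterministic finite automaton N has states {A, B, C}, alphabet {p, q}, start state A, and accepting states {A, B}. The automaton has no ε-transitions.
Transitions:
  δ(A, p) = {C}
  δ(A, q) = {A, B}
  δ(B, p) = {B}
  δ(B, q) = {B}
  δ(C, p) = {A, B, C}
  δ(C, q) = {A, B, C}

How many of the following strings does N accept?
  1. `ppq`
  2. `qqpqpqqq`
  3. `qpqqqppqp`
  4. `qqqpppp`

4

`ppq`: accepted
`qqpqpqqq`: accepted
`qpqqqppqp`: accepted
`qqqpppp`: accepted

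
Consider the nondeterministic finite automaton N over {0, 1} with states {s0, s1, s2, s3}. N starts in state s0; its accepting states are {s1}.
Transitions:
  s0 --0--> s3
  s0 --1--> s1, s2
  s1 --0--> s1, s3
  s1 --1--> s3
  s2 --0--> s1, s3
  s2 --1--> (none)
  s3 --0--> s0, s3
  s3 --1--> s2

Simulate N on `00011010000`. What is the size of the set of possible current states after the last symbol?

Start: {s0}
read 0: {s3}
read 0: {s0, s3}
read 0: {s0, s3}
read 1: {s1, s2}
read 1: {s3}
read 0: {s0, s3}
read 1: {s1, s2}
read 0: {s1, s3}
read 0: {s0, s1, s3}
read 0: {s0, s1, s3}
read 0: {s0, s1, s3}
Final reachable set {s0, s1, s3} has 3 states.

3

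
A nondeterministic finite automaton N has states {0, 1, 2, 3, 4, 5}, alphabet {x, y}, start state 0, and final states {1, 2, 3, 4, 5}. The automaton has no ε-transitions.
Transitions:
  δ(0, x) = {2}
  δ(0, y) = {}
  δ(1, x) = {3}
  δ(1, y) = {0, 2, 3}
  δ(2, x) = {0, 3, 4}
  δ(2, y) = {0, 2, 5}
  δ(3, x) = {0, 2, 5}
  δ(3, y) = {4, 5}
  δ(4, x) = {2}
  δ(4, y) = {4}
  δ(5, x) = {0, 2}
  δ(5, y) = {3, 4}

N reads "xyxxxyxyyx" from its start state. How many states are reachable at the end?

Start: {0}
read x: {2}
read y: {0, 2, 5}
read x: {0, 2, 3, 4}
read x: {0, 2, 3, 4, 5}
read x: {0, 2, 3, 4, 5}
read y: {0, 2, 3, 4, 5}
read x: {0, 2, 3, 4, 5}
read y: {0, 2, 3, 4, 5}
read y: {0, 2, 3, 4, 5}
read x: {0, 2, 3, 4, 5}
Final reachable set {0, 2, 3, 4, 5} has 5 states.

5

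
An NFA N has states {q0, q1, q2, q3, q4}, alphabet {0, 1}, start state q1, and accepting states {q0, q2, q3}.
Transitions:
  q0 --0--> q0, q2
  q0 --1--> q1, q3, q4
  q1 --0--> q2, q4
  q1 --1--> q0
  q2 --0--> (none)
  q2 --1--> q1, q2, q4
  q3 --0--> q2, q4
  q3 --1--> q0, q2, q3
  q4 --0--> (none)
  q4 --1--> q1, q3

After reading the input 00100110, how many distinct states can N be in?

0

Start: {q1}
read 0: {q2, q4}
read 0: {}
The reachable set is empty and stays empty for the remaining 6 symbols.
Final reachable set {} has 0 states.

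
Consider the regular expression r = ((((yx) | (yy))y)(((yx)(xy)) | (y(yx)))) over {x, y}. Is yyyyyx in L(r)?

Split as yyy·yyx: (((yx)|(yy))y) matches yyy and (((yx)(xy))|(y(yx))) matches yyx.

yes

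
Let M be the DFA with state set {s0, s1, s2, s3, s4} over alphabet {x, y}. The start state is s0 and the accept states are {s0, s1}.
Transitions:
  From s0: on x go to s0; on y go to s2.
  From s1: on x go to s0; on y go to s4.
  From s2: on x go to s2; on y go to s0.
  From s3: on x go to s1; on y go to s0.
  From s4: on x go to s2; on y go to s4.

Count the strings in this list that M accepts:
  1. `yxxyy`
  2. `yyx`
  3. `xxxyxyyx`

`yxxyy`: rejected
`yyx`: accepted
`xxxyxyyx`: rejected

1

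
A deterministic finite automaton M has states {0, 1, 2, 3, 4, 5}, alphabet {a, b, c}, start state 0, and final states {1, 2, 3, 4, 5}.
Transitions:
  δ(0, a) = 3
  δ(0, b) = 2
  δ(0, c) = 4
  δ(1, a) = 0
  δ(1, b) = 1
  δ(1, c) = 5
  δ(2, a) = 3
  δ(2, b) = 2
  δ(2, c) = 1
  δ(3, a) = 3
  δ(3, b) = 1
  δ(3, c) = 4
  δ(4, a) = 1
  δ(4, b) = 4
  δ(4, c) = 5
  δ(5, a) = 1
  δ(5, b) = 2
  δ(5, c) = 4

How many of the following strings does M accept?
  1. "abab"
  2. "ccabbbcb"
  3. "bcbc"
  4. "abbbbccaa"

3

"abab": accepted
"ccabbbcb": accepted
"bcbc": accepted
"abbbbccaa": rejected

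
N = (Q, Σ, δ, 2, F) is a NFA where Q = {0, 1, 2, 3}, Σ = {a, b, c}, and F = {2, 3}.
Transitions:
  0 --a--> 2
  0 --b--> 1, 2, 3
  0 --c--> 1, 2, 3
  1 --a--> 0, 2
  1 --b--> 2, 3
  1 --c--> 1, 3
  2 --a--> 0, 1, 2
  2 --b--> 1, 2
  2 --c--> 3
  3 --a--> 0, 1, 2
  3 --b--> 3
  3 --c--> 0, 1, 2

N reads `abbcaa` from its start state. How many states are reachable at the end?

Start: {2}
read a: {0, 1, 2}
read b: {1, 2, 3}
read b: {1, 2, 3}
read c: {0, 1, 2, 3}
read a: {0, 1, 2}
read a: {0, 1, 2}
Final reachable set {0, 1, 2} has 3 states.

3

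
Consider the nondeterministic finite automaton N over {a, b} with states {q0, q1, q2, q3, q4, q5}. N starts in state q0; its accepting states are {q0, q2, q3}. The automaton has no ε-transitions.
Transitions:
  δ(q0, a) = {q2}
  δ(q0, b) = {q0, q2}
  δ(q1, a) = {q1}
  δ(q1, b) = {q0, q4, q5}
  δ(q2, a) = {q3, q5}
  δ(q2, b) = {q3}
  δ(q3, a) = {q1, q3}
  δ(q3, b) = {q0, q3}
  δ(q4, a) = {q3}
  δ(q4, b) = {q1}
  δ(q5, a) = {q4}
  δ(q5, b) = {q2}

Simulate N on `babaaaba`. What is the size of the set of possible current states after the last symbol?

4

Start: {q0}
read b: {q0, q2}
read a: {q2, q3, q5}
read b: {q0, q2, q3}
read a: {q1, q2, q3, q5}
read a: {q1, q3, q4, q5}
read a: {q1, q3, q4}
read b: {q0, q1, q3, q4, q5}
read a: {q1, q2, q3, q4}
Final reachable set {q1, q2, q3, q4} has 4 states.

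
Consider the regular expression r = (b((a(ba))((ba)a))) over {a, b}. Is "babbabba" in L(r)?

no

No split of babbabba into u·v has b matching u and ((a(ba))((ba)a)) matching v.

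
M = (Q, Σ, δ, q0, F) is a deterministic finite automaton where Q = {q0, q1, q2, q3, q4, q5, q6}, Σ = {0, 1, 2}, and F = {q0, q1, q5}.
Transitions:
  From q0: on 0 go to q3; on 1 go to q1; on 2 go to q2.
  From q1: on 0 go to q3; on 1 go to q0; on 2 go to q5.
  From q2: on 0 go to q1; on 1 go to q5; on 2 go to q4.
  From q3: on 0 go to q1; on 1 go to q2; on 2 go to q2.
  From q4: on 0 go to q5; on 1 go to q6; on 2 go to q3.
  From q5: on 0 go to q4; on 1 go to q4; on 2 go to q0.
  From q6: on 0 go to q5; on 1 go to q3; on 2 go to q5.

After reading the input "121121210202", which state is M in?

q0 --1--> q1
q1 --2--> q5
q5 --1--> q4
q4 --1--> q6
q6 --2--> q5
q5 --1--> q4
q4 --2--> q3
q3 --1--> q2
q2 --0--> q1
q1 --2--> q5
q5 --0--> q4
q4 --2--> q3

q3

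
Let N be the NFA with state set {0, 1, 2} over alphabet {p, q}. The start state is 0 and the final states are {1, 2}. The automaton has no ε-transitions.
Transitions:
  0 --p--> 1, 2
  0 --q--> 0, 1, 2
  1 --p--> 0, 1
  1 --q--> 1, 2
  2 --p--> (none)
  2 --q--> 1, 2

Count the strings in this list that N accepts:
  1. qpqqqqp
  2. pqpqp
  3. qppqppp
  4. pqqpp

qpqqqqp: accepted
pqpqp: accepted
qppqppp: accepted
pqqpp: accepted

4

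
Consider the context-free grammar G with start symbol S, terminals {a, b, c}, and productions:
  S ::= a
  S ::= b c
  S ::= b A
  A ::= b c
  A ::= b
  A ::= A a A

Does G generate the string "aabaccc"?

no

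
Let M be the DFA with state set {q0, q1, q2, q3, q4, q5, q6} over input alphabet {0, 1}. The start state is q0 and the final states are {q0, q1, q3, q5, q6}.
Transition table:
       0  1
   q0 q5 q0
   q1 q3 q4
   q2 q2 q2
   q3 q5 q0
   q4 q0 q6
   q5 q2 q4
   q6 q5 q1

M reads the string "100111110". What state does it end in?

q2

q0 --1--> q0
q0 --0--> q5
q5 --0--> q2
q2 --1--> q2
q2 --1--> q2
q2 --1--> q2
q2 --1--> q2
q2 --1--> q2
q2 --0--> q2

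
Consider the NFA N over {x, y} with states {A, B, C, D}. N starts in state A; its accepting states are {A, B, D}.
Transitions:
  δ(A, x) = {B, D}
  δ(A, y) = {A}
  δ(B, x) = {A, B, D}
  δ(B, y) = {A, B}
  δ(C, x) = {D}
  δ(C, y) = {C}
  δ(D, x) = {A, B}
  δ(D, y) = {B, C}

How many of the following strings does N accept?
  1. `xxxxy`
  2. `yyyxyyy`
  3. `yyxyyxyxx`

3

`xxxxy`: accepted
`yyyxyyy`: accepted
`yyxyyxyxx`: accepted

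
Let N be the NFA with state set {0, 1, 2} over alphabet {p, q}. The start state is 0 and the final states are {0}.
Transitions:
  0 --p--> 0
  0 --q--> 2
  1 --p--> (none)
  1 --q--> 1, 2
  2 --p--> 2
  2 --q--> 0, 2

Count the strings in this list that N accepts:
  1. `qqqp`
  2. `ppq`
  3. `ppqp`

1

`qqqp`: accepted
`ppq`: rejected
`ppqp`: rejected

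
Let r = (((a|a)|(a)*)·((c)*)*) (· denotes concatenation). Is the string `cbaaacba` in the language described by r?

no

No split of cbaaacba into u·v has ((a|a)|(a)*) matching u and ((c)*)* matching v.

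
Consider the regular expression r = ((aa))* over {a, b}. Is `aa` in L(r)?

Split into 1 piece aa; each matches (aa).

yes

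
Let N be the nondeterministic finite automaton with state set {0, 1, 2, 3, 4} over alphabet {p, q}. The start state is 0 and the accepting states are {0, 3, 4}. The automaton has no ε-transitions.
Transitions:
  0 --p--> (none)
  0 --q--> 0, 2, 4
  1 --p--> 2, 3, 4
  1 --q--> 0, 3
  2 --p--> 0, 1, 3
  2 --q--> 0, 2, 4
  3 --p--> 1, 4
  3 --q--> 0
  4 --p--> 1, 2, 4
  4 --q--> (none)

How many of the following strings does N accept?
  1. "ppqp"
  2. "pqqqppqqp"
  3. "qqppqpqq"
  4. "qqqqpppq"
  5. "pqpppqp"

2

"ppqp": rejected
"pqqqppqqp": rejected
"qqppqpqq": accepted
"qqqqpppq": accepted
"pqpppqp": rejected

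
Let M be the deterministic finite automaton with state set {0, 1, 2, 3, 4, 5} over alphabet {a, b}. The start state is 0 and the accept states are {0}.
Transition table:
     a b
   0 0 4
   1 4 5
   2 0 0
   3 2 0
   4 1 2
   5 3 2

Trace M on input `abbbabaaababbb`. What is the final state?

0 --a--> 0
0 --b--> 4
4 --b--> 2
2 --b--> 0
0 --a--> 0
0 --b--> 4
4 --a--> 1
1 --a--> 4
4 --a--> 1
1 --b--> 5
5 --a--> 3
3 --b--> 0
0 --b--> 4
4 --b--> 2

2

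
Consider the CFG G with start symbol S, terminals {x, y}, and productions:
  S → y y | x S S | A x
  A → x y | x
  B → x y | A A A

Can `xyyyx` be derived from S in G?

no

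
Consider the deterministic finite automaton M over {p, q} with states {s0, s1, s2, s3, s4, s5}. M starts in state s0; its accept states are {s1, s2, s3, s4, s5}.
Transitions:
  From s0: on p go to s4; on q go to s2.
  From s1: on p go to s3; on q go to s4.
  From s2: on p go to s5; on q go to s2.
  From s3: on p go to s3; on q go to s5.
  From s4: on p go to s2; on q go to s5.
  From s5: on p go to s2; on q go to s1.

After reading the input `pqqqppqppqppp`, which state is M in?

s2

s0 --p--> s4
s4 --q--> s5
s5 --q--> s1
s1 --q--> s4
s4 --p--> s2
s2 --p--> s5
s5 --q--> s1
s1 --p--> s3
s3 --p--> s3
s3 --q--> s5
s5 --p--> s2
s2 --p--> s5
s5 --p--> s2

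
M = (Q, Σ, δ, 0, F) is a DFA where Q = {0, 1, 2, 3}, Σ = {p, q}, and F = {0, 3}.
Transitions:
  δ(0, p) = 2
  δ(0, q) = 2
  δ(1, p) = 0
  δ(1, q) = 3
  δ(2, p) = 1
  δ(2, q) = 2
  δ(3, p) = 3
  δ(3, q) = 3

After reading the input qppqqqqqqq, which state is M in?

0 --q--> 2
2 --p--> 1
1 --p--> 0
0 --q--> 2
2 --q--> 2
2 --q--> 2
2 --q--> 2
2 --q--> 2
2 --q--> 2
2 --q--> 2

2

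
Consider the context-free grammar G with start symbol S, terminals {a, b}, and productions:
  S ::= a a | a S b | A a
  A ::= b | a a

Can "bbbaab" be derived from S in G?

no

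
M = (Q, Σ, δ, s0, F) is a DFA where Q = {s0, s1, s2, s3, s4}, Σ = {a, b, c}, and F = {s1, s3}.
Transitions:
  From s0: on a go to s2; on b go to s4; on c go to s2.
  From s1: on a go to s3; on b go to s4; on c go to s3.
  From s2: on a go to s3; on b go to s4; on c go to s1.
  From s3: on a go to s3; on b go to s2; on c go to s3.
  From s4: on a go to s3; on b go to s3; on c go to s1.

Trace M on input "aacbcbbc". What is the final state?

s3

s0 --a--> s2
s2 --a--> s3
s3 --c--> s3
s3 --b--> s2
s2 --c--> s1
s1 --b--> s4
s4 --b--> s3
s3 --c--> s3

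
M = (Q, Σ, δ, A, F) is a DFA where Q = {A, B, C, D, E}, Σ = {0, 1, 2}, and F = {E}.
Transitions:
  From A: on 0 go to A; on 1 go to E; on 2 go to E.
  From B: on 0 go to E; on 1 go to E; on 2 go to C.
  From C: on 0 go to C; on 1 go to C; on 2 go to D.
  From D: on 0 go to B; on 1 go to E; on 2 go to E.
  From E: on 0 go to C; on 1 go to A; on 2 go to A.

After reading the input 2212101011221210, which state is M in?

A

A --2--> E
E --2--> A
A --1--> E
E --2--> A
A --1--> E
E --0--> C
C --1--> C
C --0--> C
C --1--> C
C --1--> C
C --2--> D
D --2--> E
E --1--> A
A --2--> E
E --1--> A
A --0--> A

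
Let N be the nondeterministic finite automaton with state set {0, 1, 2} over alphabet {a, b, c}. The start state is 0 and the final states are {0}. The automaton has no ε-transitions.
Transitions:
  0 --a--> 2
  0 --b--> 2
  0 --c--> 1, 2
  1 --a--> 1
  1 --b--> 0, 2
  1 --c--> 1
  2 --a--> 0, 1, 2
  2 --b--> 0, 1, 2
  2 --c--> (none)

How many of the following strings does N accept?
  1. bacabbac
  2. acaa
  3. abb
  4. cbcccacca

bacabbac: rejected
acaa: rejected
abb: accepted
cbcccacca: rejected

1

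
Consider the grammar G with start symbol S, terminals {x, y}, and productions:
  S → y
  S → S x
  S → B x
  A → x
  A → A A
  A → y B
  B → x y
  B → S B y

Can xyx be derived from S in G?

S ⇒ Bx ⇒ xyx

yes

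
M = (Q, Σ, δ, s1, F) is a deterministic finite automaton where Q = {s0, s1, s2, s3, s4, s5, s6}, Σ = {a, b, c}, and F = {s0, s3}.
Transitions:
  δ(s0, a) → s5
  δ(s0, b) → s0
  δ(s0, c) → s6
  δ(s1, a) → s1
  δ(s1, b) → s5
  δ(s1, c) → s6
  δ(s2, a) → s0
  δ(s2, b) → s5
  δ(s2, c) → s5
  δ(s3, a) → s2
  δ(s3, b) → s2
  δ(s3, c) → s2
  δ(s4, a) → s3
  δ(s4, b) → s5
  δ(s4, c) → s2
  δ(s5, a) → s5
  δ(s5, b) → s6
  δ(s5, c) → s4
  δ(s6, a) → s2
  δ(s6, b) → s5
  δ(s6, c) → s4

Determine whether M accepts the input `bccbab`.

s1 --b--> s5
s5 --c--> s4
s4 --c--> s2
s2 --b--> s5
s5 --a--> s5
s5 --b--> s6
End in state s6, which is not an accepting state.

rejected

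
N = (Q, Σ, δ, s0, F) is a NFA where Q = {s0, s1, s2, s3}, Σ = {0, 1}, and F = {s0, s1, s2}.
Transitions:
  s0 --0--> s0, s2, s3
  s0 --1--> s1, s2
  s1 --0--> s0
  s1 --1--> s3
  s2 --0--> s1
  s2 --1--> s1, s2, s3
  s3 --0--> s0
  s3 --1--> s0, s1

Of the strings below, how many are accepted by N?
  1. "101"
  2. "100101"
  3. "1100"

"101": accepted
"100101": accepted
"1100": accepted

3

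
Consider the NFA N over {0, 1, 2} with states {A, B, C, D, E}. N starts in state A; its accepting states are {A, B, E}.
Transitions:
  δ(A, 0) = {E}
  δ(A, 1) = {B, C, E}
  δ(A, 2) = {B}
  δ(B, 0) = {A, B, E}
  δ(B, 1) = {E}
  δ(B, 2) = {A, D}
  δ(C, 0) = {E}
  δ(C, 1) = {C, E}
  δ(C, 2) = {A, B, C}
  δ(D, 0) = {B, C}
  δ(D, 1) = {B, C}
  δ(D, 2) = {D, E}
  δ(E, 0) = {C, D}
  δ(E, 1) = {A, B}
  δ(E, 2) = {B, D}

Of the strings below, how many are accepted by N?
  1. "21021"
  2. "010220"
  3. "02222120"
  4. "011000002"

"21021": accepted
"010220": accepted
"02222120": accepted
"011000002": accepted

4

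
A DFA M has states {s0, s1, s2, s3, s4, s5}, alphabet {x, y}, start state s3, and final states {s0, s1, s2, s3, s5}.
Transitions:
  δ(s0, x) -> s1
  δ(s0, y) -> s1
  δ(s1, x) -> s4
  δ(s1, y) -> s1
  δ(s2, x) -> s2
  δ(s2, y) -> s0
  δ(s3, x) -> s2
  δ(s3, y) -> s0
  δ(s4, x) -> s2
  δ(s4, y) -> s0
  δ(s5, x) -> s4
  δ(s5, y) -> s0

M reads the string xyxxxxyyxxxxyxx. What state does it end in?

s4

s3 --x--> s2
s2 --y--> s0
s0 --x--> s1
s1 --x--> s4
s4 --x--> s2
s2 --x--> s2
s2 --y--> s0
s0 --y--> s1
s1 --x--> s4
s4 --x--> s2
s2 --x--> s2
s2 --x--> s2
s2 --y--> s0
s0 --x--> s1
s1 --x--> s4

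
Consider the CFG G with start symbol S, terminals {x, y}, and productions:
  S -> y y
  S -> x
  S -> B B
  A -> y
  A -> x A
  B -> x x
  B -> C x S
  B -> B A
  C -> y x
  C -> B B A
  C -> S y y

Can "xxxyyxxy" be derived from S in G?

yes

S ⇒ BB ⇒ xxB ⇒ xxBA ⇒ xxCxSA ⇒ xxSyyxSA ⇒ xxxyyxSA ⇒ xxxyyxxA ⇒ xxxyyxxy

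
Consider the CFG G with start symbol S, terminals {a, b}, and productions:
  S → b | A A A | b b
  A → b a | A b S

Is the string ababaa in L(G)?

no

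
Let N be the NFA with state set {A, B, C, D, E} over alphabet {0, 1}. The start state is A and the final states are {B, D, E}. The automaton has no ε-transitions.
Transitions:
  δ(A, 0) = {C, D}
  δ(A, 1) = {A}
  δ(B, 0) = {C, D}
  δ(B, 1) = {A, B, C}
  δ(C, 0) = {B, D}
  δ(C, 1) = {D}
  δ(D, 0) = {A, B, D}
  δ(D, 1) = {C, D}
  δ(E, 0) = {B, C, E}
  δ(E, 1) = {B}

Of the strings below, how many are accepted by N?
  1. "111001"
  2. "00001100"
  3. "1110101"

"111001": accepted
"00001100": accepted
"1110101": accepted

3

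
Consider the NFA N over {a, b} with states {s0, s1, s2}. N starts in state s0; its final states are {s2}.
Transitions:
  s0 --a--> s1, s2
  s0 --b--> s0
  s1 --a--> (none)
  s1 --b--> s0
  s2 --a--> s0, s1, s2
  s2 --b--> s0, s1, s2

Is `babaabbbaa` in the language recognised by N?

Start: {s0}
read b: {s0}
read a: {s1, s2}
read b: {s0, s1, s2}
read a: {s0, s1, s2}
read a: {s0, s1, s2}
read b: {s0, s1, s2}
read b: {s0, s1, s2}
read b: {s0, s1, s2}
read a: {s0, s1, s2}
read a: {s0, s1, s2}
Reachable ∩ accepting = {s2} — nonempty.

accepted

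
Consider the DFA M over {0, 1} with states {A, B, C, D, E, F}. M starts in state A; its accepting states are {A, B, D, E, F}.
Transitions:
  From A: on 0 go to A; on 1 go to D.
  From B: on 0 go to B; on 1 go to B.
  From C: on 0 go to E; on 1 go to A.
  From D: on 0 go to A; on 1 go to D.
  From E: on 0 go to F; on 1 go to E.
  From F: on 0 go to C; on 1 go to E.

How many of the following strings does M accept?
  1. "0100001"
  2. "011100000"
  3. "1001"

3

"0100001": accepted
"011100000": accepted
"1001": accepted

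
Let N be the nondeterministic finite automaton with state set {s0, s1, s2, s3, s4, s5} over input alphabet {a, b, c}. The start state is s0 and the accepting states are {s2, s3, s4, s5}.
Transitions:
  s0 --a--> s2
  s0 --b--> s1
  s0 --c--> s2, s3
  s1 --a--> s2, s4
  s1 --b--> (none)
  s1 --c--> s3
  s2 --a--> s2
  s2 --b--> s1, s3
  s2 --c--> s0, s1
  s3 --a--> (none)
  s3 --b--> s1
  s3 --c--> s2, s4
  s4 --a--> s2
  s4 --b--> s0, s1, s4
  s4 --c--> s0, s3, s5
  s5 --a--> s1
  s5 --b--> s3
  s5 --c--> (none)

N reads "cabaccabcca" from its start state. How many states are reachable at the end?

Start: {s0}
read c: {s2, s3}
read a: {s2}
read b: {s1, s3}
read a: {s2, s4}
read c: {s0, s1, s3, s5}
read c: {s2, s3, s4}
read a: {s2}
read b: {s1, s3}
read c: {s2, s3, s4}
read c: {s0, s1, s2, s3, s4, s5}
read a: {s1, s2, s4}
Final reachable set {s1, s2, s4} has 3 states.

3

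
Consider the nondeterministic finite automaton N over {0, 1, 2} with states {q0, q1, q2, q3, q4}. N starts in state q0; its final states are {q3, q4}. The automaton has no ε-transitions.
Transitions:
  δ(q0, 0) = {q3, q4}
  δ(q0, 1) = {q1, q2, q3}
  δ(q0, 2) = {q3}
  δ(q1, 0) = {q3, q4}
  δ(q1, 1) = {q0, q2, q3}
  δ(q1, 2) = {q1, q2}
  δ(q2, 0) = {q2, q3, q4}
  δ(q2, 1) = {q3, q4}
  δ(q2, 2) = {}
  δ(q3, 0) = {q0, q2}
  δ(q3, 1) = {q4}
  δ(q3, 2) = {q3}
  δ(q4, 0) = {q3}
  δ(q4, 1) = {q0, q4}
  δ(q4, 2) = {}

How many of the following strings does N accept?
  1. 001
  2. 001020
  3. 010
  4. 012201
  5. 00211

001: accepted
001020: rejected
010: accepted
012201: accepted
00211: accepted

4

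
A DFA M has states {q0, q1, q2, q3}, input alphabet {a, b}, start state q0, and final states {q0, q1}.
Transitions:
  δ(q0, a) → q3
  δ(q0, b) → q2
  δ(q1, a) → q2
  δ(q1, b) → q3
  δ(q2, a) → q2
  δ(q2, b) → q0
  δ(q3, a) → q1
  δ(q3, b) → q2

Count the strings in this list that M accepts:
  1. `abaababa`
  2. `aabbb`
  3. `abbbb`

2

`abaababa`: rejected
`aabbb`: accepted
`abbbb`: accepted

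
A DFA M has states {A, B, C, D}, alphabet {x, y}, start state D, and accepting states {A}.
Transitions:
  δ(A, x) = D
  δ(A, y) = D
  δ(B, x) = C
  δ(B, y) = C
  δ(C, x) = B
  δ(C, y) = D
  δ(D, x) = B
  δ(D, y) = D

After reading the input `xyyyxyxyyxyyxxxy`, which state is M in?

C

D --x--> B
B --y--> C
C --y--> D
D --y--> D
D --x--> B
B --y--> C
C --x--> B
B --y--> C
C --y--> D
D --x--> B
B --y--> C
C --y--> D
D --x--> B
B --x--> C
C --x--> B
B --y--> C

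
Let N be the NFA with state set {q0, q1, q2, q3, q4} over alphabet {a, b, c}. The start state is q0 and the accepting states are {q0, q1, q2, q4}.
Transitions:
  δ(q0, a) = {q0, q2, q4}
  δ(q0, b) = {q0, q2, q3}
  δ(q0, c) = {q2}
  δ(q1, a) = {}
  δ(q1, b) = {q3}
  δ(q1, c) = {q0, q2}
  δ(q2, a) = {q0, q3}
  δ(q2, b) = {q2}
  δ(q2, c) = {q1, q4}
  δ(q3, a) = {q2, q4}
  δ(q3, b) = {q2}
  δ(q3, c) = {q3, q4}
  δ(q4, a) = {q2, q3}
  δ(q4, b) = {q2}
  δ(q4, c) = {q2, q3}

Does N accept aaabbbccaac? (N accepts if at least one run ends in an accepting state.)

Start: {q0}
read a: {q0, q2, q4}
read a: {q0, q2, q3, q4}
read a: {q0, q2, q3, q4}
read b: {q0, q2, q3}
read b: {q0, q2, q3}
read b: {q0, q2, q3}
read c: {q1, q2, q3, q4}
read c: {q0, q1, q2, q3, q4}
read a: {q0, q2, q3, q4}
read a: {q0, q2, q3, q4}
read c: {q1, q2, q3, q4}
Reachable ∩ accepting = {q1, q2, q4} — nonempty.

accepted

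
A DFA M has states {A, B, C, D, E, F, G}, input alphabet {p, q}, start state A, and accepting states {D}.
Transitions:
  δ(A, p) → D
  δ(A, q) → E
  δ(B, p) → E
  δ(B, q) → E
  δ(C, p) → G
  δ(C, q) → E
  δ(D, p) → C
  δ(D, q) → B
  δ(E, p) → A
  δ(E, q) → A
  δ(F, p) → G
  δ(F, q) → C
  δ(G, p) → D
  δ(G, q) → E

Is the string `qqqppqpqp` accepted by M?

A --q--> E
E --q--> A
A --q--> E
E --p--> A
A --p--> D
D --q--> B
B --p--> E
E --q--> A
A --p--> D
End in state D, which is an accepting state.

accepted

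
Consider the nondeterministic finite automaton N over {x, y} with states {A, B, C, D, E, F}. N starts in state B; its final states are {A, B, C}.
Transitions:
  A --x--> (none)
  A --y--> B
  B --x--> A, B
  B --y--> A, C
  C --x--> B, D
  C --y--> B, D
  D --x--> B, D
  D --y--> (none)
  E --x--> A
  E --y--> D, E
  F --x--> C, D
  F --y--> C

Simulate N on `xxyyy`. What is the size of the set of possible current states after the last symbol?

Start: {B}
read x: {A, B}
read x: {A, B}
read y: {A, B, C}
read y: {A, B, C, D}
read y: {A, B, C, D}
Final reachable set {A, B, C, D} has 4 states.

4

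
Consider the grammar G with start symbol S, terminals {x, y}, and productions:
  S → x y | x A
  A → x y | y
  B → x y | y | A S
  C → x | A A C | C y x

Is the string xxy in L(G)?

yes

S ⇒ xA ⇒ xxy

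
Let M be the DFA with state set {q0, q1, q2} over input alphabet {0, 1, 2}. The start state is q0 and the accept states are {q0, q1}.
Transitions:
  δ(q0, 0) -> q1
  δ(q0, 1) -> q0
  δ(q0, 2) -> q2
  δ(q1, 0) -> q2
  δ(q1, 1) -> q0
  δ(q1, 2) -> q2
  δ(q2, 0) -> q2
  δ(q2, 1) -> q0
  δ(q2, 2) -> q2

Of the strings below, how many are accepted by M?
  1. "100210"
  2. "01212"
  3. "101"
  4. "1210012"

2

"100210": accepted
"01212": rejected
"101": accepted
"1210012": rejected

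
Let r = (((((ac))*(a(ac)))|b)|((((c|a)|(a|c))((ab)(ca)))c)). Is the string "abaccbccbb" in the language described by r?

Neither ((((ac))*(a(ac)))|b) nor ((((c|a)|(a|c))((ab)(ca)))c) matches abaccbccbb.

no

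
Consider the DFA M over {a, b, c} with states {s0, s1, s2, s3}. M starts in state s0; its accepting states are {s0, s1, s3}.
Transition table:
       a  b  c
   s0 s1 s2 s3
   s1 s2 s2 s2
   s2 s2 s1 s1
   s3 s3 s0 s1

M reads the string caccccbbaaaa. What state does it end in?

s0 --c--> s3
s3 --a--> s3
s3 --c--> s1
s1 --c--> s2
s2 --c--> s1
s1 --c--> s2
s2 --b--> s1
s1 --b--> s2
s2 --a--> s2
s2 --a--> s2
s2 --a--> s2
s2 --a--> s2

s2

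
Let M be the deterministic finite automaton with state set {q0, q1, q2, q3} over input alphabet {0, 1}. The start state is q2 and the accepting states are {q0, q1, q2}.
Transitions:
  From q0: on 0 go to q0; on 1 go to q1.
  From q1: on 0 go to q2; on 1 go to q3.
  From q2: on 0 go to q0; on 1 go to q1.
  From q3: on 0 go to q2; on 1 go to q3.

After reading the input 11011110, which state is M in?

q2

q2 --1--> q1
q1 --1--> q3
q3 --0--> q2
q2 --1--> q1
q1 --1--> q3
q3 --1--> q3
q3 --1--> q3
q3 --0--> q2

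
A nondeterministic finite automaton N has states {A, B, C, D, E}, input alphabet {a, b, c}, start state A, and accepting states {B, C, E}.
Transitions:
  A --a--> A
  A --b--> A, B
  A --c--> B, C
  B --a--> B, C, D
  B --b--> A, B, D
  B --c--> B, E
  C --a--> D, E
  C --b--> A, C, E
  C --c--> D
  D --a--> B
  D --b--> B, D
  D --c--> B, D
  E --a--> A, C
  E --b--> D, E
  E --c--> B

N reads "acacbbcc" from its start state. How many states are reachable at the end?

Start: {A}
read a: {A}
read c: {B, C}
read a: {B, C, D, E}
read c: {B, D, E}
read b: {A, B, D, E}
read b: {A, B, D, E}
read c: {B, C, D, E}
read c: {B, D, E}
Final reachable set {B, D, E} has 3 states.

3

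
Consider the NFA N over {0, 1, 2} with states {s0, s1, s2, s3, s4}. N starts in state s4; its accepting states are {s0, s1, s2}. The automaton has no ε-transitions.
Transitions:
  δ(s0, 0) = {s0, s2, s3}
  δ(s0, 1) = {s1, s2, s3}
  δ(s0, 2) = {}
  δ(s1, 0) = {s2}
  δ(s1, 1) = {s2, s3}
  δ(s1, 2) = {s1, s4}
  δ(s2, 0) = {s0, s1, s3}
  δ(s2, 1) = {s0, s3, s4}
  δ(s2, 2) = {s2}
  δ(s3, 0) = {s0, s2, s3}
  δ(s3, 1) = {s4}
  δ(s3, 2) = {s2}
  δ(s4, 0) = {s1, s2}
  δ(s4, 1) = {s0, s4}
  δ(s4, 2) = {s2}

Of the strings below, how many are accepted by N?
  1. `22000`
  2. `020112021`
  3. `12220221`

`22000`: accepted
`020112021`: accepted
`12220221`: accepted

3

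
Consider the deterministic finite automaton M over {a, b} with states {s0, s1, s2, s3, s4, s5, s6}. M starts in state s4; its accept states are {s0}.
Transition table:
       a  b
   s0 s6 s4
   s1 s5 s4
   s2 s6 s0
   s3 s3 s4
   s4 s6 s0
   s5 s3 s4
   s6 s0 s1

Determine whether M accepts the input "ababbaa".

s4 --a--> s6
s6 --b--> s1
s1 --a--> s5
s5 --b--> s4
s4 --b--> s0
s0 --a--> s6
s6 --a--> s0
End in state s0, which is an accepting state.

accepted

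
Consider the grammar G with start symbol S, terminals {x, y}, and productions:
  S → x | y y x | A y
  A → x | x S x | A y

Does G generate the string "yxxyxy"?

no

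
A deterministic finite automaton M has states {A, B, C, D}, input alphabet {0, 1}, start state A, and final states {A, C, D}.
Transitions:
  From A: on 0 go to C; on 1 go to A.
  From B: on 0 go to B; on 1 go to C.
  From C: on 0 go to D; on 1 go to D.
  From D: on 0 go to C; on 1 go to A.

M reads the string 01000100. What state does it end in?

A --0--> C
C --1--> D
D --0--> C
C --0--> D
D --0--> C
C --1--> D
D --0--> C
C --0--> D

D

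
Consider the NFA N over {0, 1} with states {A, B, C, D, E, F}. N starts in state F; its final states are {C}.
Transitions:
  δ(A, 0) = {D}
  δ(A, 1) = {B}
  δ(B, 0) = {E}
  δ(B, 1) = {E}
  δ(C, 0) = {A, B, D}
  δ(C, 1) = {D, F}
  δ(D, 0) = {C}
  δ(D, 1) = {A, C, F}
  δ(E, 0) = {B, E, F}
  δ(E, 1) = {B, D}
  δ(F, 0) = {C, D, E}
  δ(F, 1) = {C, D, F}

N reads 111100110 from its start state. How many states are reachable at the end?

Start: {F}
read 1: {C, D, F}
read 1: {A, C, D, F}
read 1: {A, B, C, D, F}
read 1: {A, B, C, D, E, F}
read 0: {A, B, C, D, E, F}
read 0: {A, B, C, D, E, F}
read 1: {A, B, C, D, E, F}
read 1: {A, B, C, D, E, F}
read 0: {A, B, C, D, E, F}
Final reachable set {A, B, C, D, E, F} has 6 states.

6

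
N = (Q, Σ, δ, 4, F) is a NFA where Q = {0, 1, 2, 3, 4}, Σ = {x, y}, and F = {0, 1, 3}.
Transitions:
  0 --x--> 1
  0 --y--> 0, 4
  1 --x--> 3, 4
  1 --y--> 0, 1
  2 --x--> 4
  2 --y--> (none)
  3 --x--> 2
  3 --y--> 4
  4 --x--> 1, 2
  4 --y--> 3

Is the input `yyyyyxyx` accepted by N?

rejected

Start: {4}
read y: {3}
read y: {4}
read y: {3}
read y: {4}
read y: {3}
read x: {2}
read y: {}
The reachable set is empty and stays empty for the remaining 1 symbol.
Reachable ∩ accepting = {} — empty.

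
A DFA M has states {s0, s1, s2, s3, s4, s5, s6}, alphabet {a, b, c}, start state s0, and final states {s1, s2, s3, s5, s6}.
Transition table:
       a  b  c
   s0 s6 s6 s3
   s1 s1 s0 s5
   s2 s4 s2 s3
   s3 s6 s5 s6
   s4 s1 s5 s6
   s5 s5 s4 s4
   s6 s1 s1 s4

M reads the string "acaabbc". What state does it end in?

s4

s0 --a--> s6
s6 --c--> s4
s4 --a--> s1
s1 --a--> s1
s1 --b--> s0
s0 --b--> s6
s6 --c--> s4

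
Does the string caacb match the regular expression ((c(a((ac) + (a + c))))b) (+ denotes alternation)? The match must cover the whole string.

yes

Split as caac·b: (c(a((ac)+(a+c)))) matches caac and b matches b.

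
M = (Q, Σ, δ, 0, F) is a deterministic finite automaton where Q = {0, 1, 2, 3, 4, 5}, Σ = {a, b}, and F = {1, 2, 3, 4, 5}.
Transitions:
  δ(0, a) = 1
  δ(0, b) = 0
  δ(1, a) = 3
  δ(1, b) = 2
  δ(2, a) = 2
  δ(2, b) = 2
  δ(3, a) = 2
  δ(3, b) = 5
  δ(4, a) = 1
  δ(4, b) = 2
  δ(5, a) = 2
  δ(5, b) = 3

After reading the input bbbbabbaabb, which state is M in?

2

0 --b--> 0
0 --b--> 0
0 --b--> 0
0 --b--> 0
0 --a--> 1
1 --b--> 2
2 --b--> 2
2 --a--> 2
2 --a--> 2
2 --b--> 2
2 --b--> 2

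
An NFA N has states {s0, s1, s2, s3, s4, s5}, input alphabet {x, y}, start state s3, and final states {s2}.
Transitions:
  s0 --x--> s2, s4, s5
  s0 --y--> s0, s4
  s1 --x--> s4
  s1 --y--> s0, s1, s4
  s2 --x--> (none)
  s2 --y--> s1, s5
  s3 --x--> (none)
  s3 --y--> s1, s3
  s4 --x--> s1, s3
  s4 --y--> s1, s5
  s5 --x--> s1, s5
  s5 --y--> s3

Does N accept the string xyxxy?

rejected

Start: {s3}
read x: {}
The reachable set is empty and stays empty for the remaining 4 symbols.
Reachable ∩ accepting = {} — empty.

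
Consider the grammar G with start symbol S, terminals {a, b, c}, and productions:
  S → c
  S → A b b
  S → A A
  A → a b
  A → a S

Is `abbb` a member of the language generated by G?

S ⇒ Abb ⇒ abbb

yes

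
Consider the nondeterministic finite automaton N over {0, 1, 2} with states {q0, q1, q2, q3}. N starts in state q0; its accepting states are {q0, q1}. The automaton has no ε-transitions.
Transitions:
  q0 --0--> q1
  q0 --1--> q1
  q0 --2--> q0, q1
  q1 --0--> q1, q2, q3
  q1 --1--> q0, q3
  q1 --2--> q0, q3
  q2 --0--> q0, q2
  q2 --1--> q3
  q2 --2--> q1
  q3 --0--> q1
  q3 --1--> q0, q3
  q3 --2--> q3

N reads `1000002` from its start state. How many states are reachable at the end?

3

Start: {q0}
read 1: {q1}
read 0: {q1, q2, q3}
read 0: {q0, q1, q2, q3}
read 0: {q0, q1, q2, q3}
read 0: {q0, q1, q2, q3}
read 0: {q0, q1, q2, q3}
read 2: {q0, q1, q3}
Final reachable set {q0, q1, q3} has 3 states.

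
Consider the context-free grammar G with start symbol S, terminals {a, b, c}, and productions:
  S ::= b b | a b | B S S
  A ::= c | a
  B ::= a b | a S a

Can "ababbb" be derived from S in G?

S ⇒ BSS ⇒ abSS ⇒ ababS ⇒ ababbb

yes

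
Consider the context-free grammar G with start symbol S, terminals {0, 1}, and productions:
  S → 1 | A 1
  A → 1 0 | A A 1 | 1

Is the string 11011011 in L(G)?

yes

S ⇒ A1 ⇒ AA11 ⇒ AA1A11 ⇒ 1A1A11 ⇒ 1101A11 ⇒ 11011011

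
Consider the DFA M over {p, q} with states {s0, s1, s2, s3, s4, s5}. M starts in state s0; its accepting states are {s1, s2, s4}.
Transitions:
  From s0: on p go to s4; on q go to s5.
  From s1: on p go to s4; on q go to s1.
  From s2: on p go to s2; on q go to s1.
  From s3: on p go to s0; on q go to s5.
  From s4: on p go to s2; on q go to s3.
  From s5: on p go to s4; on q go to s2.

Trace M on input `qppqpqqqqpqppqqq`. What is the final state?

s2

s0 --q--> s5
s5 --p--> s4
s4 --p--> s2
s2 --q--> s1
s1 --p--> s4
s4 --q--> s3
s3 --q--> s5
s5 --q--> s2
s2 --q--> s1
s1 --p--> s4
s4 --q--> s3
s3 --p--> s0
s0 --p--> s4
s4 --q--> s3
s3 --q--> s5
s5 --q--> s2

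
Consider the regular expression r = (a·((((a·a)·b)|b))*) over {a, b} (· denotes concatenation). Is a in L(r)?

yes

Split as a·ε: a matches a and ((((a·a)·b)|b))* matches ε.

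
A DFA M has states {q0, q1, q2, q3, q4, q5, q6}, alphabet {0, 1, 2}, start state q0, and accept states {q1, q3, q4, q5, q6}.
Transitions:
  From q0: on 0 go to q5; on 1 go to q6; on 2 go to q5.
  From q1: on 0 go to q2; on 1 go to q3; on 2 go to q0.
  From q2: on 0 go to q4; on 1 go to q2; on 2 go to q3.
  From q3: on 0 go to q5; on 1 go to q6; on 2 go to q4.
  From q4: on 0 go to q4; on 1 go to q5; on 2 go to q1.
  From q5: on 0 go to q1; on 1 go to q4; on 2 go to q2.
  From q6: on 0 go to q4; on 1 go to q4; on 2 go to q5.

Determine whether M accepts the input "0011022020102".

q0 --0--> q5
q5 --0--> q1
q1 --1--> q3
q3 --1--> q6
q6 --0--> q4
q4 --2--> q1
q1 --2--> q0
q0 --0--> q5
q5 --2--> q2
q2 --0--> q4
q4 --1--> q5
q5 --0--> q1
q1 --2--> q0
End in state q0, which is not an accepting state.

rejected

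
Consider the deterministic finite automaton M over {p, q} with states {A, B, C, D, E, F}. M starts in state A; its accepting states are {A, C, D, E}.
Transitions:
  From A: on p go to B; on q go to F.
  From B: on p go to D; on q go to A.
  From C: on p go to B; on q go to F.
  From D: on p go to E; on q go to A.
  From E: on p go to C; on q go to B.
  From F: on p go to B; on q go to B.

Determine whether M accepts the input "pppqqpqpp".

A --p--> B
B --p--> D
D --p--> E
E --q--> B
B --q--> A
A --p--> B
B --q--> A
A --p--> B
B --p--> D
End in state D, which is an accepting state.

accepted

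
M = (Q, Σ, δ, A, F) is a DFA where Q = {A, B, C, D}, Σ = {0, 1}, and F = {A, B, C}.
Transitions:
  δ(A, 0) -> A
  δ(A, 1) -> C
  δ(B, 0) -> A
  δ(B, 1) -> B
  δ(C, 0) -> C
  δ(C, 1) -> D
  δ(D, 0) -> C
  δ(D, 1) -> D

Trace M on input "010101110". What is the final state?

A --0--> A
A --1--> C
C --0--> C
C --1--> D
D --0--> C
C --1--> D
D --1--> D
D --1--> D
D --0--> C

C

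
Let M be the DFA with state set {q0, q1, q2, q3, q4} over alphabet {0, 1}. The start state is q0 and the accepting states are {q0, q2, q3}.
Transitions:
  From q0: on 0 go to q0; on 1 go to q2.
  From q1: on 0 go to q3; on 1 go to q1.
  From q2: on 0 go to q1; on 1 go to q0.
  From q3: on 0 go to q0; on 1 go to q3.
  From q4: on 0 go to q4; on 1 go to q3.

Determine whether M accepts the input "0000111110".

rejected

q0 --0--> q0
q0 --0--> q0
q0 --0--> q0
q0 --0--> q0
q0 --1--> q2
q2 --1--> q0
q0 --1--> q2
q2 --1--> q0
q0 --1--> q2
q2 --0--> q1
End in state q1, which is not an accepting state.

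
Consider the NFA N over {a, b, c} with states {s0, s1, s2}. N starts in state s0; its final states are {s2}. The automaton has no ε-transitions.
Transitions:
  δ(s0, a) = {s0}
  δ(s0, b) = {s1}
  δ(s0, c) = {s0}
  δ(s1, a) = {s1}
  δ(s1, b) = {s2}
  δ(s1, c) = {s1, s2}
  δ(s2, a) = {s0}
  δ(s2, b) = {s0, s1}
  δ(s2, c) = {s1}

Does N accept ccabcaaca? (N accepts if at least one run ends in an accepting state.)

Start: {s0}
read c: {s0}
read c: {s0}
read a: {s0}
read b: {s1}
read c: {s1, s2}
read a: {s0, s1}
read a: {s0, s1}
read c: {s0, s1, s2}
read a: {s0, s1}
Reachable ∩ accepting = {} — empty.

rejected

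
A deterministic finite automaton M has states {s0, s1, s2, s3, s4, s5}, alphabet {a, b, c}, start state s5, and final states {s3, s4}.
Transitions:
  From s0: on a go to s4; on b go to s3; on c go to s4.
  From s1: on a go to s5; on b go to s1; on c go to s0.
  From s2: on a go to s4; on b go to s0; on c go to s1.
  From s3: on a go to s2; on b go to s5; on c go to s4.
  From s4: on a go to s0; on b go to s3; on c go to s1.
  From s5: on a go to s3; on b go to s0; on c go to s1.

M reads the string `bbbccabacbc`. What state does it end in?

s0

s5 --b--> s0
s0 --b--> s3
s3 --b--> s5
s5 --c--> s1
s1 --c--> s0
s0 --a--> s4
s4 --b--> s3
s3 --a--> s2
s2 --c--> s1
s1 --b--> s1
s1 --c--> s0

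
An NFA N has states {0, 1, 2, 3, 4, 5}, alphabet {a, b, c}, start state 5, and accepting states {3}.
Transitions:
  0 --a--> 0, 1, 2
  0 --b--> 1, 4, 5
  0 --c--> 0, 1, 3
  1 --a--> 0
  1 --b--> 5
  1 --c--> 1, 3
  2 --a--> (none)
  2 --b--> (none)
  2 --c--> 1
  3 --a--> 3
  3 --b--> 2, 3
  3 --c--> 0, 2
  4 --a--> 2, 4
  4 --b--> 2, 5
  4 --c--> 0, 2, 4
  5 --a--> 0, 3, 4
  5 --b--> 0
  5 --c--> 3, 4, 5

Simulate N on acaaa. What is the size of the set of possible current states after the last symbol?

Start: {5}
read a: {0, 3, 4}
read c: {0, 1, 2, 3, 4}
read a: {0, 1, 2, 3, 4}
read a: {0, 1, 2, 3, 4}
read a: {0, 1, 2, 3, 4}
Final reachable set {0, 1, 2, 3, 4} has 5 states.

5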